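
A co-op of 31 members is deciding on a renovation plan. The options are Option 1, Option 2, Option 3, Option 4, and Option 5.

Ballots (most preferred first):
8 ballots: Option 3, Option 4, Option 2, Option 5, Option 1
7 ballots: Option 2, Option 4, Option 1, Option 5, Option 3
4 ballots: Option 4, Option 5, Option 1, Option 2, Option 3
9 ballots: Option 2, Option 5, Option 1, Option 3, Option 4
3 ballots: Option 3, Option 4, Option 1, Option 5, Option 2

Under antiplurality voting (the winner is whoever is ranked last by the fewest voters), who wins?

Option 5

Last-place votes: Option 1 8, Option 2 3, Option 3 11, Option 4 9, Option 5 0.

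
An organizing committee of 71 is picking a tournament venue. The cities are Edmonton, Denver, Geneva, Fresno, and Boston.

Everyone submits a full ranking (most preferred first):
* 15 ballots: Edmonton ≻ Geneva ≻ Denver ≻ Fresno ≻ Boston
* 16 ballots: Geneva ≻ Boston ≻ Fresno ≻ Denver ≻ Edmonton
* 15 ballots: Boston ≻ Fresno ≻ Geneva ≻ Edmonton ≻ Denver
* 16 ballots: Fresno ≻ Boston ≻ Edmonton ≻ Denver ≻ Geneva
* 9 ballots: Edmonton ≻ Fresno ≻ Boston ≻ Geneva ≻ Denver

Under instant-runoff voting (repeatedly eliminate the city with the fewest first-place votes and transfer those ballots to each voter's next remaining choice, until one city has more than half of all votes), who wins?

Fresno

Round 1: Edmonton 24, Denver 0, Geneva 16, Fresno 16, Boston 15. Denver eliminated.
Round 2: Edmonton 24, Geneva 16, Fresno 16, Boston 15. Boston eliminated.
Round 3: Edmonton 24, Geneva 16, Fresno 31. Geneva eliminated.
Round 4: Edmonton 24, Fresno 47. Fresno has a majority (≥36).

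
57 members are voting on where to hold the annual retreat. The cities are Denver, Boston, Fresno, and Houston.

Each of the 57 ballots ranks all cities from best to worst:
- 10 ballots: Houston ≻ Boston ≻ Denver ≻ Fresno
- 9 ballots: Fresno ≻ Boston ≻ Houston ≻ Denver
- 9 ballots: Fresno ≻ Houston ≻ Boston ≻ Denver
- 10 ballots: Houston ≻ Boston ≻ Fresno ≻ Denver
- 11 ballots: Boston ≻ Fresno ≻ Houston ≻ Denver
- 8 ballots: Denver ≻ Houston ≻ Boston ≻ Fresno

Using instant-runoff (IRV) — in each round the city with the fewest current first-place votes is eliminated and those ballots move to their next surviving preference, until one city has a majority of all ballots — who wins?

Round 1: Denver 8, Boston 11, Fresno 18, Houston 20. Denver eliminated.
Round 2: Boston 11, Fresno 18, Houston 28. Boston eliminated.
Round 3: Fresno 29, Houston 28. Fresno has a majority (≥29).

Fresno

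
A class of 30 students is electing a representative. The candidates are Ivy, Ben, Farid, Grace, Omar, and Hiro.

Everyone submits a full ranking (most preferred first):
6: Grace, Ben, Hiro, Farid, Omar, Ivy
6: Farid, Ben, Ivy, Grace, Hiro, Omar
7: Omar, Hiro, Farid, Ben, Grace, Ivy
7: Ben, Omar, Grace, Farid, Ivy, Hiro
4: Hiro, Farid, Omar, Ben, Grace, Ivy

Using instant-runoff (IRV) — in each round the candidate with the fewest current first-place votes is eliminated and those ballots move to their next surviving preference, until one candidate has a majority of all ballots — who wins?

Farid

Round 1: Ivy 0, Ben 7, Farid 6, Grace 6, Omar 7, Hiro 4. Ivy eliminated.
Round 2: Ben 7, Farid 6, Grace 6, Omar 7, Hiro 4. Hiro eliminated.
Round 3: Ben 7, Farid 10, Grace 6, Omar 7. Grace eliminated.
Round 4: Ben 13, Farid 10, Omar 7. Omar eliminated.
Round 5: Ben 13, Farid 17. Farid has a majority (≥16).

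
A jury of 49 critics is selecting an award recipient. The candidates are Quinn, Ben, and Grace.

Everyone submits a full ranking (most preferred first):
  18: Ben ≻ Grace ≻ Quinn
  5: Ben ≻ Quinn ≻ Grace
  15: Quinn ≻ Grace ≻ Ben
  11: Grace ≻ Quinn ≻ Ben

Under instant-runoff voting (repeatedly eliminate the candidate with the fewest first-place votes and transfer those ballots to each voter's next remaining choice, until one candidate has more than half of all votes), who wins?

Round 1: Quinn 15, Ben 23, Grace 11. Grace eliminated.
Round 2: Quinn 26, Ben 23. Quinn has a majority (≥25).

Quinn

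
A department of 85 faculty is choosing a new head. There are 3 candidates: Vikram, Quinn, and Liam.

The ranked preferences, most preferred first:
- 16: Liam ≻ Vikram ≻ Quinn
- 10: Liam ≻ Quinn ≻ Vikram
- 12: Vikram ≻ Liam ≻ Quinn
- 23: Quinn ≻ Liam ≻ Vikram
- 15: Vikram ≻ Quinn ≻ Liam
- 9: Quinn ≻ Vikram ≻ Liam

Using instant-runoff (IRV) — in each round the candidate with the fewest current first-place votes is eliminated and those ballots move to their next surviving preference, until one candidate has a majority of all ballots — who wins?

Vikram

Round 1: Vikram 27, Quinn 32, Liam 26. Liam eliminated.
Round 2: Vikram 43, Quinn 42. Vikram has a majority (≥43).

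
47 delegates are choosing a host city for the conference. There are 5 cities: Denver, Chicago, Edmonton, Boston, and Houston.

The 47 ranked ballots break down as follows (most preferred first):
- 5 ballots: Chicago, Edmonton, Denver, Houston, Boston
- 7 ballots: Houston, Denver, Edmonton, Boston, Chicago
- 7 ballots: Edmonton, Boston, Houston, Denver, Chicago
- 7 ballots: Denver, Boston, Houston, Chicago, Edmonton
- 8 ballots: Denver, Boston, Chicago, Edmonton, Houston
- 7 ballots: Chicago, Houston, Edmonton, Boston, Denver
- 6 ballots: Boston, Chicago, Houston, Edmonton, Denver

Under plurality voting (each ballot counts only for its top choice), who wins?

First-place votes: Denver 15, Chicago 12, Edmonton 7, Boston 6, Houston 7.

Denver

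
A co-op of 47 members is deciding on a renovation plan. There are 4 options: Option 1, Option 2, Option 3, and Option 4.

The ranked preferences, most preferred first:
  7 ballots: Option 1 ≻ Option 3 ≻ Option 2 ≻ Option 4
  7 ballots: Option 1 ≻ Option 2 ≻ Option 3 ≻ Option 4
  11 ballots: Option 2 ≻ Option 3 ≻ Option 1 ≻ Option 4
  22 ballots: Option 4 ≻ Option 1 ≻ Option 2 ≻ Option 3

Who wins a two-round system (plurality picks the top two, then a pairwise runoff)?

Round 1 first-place votes: Option 1 14, Option 2 11, Option 3 0, Option 4 22. Option 4 and Option 1 advance.
Runoff: Option 4 is ranked above Option 1 on 22 ballots, Option 1 above Option 4 on 25.

Option 1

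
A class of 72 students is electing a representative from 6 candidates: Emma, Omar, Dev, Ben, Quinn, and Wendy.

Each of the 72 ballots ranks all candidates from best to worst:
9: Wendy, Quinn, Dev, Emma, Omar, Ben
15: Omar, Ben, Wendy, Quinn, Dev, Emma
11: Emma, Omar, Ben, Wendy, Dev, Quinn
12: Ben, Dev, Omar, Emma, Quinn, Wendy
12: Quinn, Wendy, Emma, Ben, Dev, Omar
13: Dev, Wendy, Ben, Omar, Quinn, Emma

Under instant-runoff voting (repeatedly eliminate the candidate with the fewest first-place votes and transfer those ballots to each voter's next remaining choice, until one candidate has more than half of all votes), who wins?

Dev

Round 1: Emma 11, Omar 15, Dev 13, Ben 12, Quinn 12, Wendy 9. Wendy eliminated.
Round 2: Emma 11, Omar 15, Dev 13, Ben 12, Quinn 21. Emma eliminated.
Round 3: Omar 26, Dev 13, Ben 12, Quinn 21. Ben eliminated.
Round 4: Omar 26, Dev 25, Quinn 21. Quinn eliminated.
Round 5: Omar 26, Dev 46. Dev has a majority (≥37).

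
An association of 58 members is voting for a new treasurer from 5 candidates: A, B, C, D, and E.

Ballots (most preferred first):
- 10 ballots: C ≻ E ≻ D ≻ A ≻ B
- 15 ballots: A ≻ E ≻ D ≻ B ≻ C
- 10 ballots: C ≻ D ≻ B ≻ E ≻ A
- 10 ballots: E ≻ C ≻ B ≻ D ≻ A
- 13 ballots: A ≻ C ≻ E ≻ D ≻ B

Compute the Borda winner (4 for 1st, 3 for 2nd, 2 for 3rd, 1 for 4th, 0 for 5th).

E

A: 10×1 + 15×4 + 10×0 + 10×0 + 13×4 = 122
B: 10×0 + 15×1 + 10×2 + 10×2 + 13×0 = 55
C: 10×4 + 15×0 + 10×4 + 10×3 + 13×3 = 149
D: 10×2 + 15×2 + 10×3 + 10×1 + 13×1 = 103
E: 10×3 + 15×3 + 10×1 + 10×4 + 13×2 = 151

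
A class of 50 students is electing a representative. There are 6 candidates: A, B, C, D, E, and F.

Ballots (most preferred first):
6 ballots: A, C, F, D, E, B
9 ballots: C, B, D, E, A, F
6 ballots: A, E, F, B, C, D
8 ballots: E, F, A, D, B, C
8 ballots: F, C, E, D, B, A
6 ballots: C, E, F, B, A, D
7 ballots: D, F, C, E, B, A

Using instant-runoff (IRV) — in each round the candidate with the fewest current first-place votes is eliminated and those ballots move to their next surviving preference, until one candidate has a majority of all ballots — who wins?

Round 1: A 12, B 0, C 15, D 7, E 8, F 8. B eliminated.
Round 2: A 12, C 15, D 7, E 8, F 8. D eliminated.
Round 3: A 12, C 15, E 8, F 15. E eliminated.
Round 4: A 12, C 15, F 23. A eliminated.
Round 5: C 21, F 29. F has a majority (≥26).

F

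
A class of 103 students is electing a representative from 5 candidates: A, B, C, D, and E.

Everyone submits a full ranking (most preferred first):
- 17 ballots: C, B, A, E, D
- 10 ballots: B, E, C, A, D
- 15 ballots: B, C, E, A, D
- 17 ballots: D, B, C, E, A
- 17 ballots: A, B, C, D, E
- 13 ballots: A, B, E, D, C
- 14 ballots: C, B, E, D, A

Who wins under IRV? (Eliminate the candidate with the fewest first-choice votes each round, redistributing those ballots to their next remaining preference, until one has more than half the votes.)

B

Round 1: A 30, B 25, C 31, D 17, E 0. E eliminated.
Round 2: A 30, B 25, C 31, D 17. D eliminated.
Round 3: A 30, B 42, C 31. A eliminated.
Round 4: B 72, C 31. B has a majority (≥52).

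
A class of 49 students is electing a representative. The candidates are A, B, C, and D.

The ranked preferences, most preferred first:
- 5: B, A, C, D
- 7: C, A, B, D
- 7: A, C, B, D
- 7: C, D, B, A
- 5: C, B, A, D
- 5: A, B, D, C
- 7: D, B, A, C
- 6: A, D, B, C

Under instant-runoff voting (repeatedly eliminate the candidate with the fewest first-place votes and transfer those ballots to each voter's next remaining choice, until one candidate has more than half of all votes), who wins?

Round 1: A 18, B 5, C 19, D 7. B eliminated.
Round 2: A 23, C 19, D 7. D eliminated.
Round 3: A 30, C 19. A has a majority (≥25).

A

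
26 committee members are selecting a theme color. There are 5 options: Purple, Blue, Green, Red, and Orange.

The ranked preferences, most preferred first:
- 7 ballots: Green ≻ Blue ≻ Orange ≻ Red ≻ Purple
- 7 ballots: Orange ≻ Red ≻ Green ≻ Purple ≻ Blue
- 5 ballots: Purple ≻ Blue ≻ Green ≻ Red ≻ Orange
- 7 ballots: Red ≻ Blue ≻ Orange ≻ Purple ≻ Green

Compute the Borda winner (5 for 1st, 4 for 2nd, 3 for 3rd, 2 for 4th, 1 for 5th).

Red

Purple: 7×1 + 7×2 + 5×5 + 7×2 = 60
Blue: 7×4 + 7×1 + 5×4 + 7×4 = 83
Green: 7×5 + 7×3 + 5×3 + 7×1 = 78
Red: 7×2 + 7×4 + 5×2 + 7×5 = 87
Orange: 7×3 + 7×5 + 5×1 + 7×3 = 82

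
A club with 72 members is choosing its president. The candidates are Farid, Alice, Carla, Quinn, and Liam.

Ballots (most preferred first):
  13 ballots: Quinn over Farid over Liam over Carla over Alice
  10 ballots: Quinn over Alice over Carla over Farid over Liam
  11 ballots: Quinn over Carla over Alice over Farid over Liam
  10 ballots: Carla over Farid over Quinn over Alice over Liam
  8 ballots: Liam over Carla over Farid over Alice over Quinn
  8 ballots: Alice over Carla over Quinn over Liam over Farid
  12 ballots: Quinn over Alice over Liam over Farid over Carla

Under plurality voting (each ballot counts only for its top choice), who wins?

Quinn

First-place votes: Farid 0, Alice 8, Carla 10, Quinn 46, Liam 8.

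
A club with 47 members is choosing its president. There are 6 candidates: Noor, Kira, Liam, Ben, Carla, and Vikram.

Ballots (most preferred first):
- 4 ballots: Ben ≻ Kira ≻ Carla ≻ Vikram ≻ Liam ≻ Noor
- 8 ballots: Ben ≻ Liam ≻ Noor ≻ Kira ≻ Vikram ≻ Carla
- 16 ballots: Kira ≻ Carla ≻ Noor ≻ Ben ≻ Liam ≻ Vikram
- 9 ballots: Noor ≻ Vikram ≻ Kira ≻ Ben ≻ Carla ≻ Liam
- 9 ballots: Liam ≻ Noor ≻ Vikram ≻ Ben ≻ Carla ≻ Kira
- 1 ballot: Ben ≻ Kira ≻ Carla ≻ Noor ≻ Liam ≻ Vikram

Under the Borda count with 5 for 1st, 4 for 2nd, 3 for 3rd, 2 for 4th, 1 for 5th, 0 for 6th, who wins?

Noor: 4×0 + 8×3 + 16×3 + 9×5 + 9×4 + 1×2 = 155
Kira: 4×4 + 8×2 + 16×5 + 9×3 + 9×0 + 1×4 = 143
Liam: 4×1 + 8×4 + 16×1 + 9×0 + 9×5 + 1×1 = 98
Ben: 4×5 + 8×5 + 16×2 + 9×2 + 9×2 + 1×5 = 133
Carla: 4×3 + 8×0 + 16×4 + 9×1 + 9×1 + 1×3 = 97
Vikram: 4×2 + 8×1 + 16×0 + 9×4 + 9×3 + 1×0 = 79

Noor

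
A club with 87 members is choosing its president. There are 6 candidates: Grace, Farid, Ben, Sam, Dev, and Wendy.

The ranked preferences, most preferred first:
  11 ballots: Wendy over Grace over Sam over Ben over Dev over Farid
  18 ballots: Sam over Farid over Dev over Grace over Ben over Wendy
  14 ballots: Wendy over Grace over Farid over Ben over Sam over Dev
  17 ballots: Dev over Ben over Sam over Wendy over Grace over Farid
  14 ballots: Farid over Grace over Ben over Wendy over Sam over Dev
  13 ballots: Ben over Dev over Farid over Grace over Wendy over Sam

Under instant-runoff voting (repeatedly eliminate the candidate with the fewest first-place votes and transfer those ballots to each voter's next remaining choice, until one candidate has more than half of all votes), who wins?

Round 1: Grace 0, Farid 14, Ben 13, Sam 18, Dev 17, Wendy 25. Grace eliminated.
Round 2: Farid 14, Ben 13, Sam 18, Dev 17, Wendy 25. Ben eliminated.
Round 3: Farid 14, Sam 18, Dev 30, Wendy 25. Farid eliminated.
Round 4: Sam 18, Dev 30, Wendy 39. Sam eliminated.
Round 5: Dev 48, Wendy 39. Dev has a majority (≥44).

Dev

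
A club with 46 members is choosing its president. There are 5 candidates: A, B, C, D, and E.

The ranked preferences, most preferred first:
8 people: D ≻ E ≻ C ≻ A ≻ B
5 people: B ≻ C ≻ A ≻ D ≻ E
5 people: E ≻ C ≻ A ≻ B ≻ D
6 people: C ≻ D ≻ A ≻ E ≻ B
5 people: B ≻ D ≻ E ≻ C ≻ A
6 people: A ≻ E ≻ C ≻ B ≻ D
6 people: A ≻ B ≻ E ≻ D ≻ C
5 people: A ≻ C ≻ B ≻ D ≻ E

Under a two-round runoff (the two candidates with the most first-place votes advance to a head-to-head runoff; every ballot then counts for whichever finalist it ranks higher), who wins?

A

Round 1 first-place votes: A 17, B 10, C 6, D 8, E 5. A and B advance.
Runoff: A is ranked above B on 36 ballots, B above A on 10.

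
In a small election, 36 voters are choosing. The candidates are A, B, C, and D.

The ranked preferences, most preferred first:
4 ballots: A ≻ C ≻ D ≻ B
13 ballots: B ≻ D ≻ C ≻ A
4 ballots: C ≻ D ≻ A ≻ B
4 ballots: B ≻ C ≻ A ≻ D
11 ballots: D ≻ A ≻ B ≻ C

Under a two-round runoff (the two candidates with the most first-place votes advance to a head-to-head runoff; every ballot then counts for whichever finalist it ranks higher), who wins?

Round 1 first-place votes: A 4, B 17, C 4, D 11. B and D advance.
Runoff: B is ranked above D on 17 ballots, D above B on 19.

D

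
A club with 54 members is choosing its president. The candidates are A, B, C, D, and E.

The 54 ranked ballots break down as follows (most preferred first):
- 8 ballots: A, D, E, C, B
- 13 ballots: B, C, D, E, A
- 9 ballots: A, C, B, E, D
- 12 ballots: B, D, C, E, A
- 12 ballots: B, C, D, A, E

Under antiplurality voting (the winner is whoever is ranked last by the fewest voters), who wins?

C

Last-place votes: A 25, B 8, C 0, D 9, E 12.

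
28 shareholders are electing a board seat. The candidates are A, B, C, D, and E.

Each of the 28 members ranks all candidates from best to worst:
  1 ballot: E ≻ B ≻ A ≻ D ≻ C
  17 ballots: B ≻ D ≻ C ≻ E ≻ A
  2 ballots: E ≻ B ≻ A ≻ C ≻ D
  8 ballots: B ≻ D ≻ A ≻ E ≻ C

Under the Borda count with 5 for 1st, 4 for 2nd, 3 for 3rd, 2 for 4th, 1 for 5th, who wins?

A: 1×3 + 17×1 + 2×3 + 8×3 = 50
B: 1×4 + 17×5 + 2×4 + 8×5 = 137
C: 1×1 + 17×3 + 2×2 + 8×1 = 64
D: 1×2 + 17×4 + 2×1 + 8×4 = 104
E: 1×5 + 17×2 + 2×5 + 8×2 = 65

B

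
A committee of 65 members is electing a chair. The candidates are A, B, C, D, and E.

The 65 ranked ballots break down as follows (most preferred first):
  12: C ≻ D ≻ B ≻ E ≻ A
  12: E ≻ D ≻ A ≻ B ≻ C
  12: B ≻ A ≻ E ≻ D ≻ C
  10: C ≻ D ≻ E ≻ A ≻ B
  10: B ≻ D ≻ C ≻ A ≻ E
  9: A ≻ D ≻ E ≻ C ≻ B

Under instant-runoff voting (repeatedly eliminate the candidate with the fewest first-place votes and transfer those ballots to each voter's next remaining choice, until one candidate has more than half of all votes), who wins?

Round 1: A 9, B 22, C 22, D 0, E 12. D eliminated.
Round 2: A 9, B 22, C 22, E 12. A eliminated.
Round 3: B 22, C 22, E 21. E eliminated.
Round 4: B 34, C 31. B has a majority (≥33).

B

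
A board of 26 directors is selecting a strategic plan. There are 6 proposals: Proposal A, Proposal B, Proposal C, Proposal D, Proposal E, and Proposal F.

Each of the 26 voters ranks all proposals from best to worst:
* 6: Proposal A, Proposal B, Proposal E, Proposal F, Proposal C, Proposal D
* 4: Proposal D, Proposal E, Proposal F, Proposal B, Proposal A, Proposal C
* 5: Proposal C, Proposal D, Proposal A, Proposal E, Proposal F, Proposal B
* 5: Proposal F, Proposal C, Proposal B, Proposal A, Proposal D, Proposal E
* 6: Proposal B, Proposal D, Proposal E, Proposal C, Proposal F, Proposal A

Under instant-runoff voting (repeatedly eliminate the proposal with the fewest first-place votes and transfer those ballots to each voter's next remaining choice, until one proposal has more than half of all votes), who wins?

Round 1: Proposal A 6, Proposal B 6, Proposal C 5, Proposal D 4, Proposal E 0, Proposal F 5. Proposal E eliminated.
Round 2: Proposal A 6, Proposal B 6, Proposal C 5, Proposal D 4, Proposal F 5. Proposal D eliminated.
Round 3: Proposal A 6, Proposal B 6, Proposal C 5, Proposal F 9. Proposal C eliminated.
Round 4: Proposal A 11, Proposal B 6, Proposal F 9. Proposal B eliminated.
Round 5: Proposal A 11, Proposal F 15. Proposal F has a majority (≥14).

Proposal F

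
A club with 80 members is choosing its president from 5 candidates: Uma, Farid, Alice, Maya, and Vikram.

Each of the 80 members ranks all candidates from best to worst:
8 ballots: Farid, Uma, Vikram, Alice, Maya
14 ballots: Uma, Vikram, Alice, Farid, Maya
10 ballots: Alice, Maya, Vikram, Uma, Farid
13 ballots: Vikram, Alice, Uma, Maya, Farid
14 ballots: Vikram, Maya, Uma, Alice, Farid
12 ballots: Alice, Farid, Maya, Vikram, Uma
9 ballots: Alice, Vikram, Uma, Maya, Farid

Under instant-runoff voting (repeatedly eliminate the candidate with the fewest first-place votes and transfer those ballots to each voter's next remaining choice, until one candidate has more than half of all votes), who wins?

Vikram

Round 1: Uma 14, Farid 8, Alice 31, Maya 0, Vikram 27. Maya eliminated.
Round 2: Uma 14, Farid 8, Alice 31, Vikram 27. Farid eliminated.
Round 3: Uma 22, Alice 31, Vikram 27. Uma eliminated.
Round 4: Alice 31, Vikram 49. Vikram has a majority (≥41).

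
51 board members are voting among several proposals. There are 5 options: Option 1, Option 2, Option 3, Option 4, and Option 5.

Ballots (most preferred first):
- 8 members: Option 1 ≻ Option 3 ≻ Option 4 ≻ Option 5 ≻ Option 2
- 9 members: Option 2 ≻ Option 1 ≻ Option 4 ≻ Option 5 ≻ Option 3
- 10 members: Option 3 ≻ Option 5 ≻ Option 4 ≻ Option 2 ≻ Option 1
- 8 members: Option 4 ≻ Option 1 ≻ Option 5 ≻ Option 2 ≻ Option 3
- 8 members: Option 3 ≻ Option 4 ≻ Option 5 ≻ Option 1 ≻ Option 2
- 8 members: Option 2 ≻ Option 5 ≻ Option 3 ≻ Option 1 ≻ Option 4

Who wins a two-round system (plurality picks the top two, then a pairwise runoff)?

Option 3

Round 1 first-place votes: Option 1 8, Option 2 17, Option 3 18, Option 4 8, Option 5 0. Option 3 and Option 2 advance.
Runoff: Option 3 is ranked above Option 2 on 26 ballots, Option 2 above Option 3 on 25.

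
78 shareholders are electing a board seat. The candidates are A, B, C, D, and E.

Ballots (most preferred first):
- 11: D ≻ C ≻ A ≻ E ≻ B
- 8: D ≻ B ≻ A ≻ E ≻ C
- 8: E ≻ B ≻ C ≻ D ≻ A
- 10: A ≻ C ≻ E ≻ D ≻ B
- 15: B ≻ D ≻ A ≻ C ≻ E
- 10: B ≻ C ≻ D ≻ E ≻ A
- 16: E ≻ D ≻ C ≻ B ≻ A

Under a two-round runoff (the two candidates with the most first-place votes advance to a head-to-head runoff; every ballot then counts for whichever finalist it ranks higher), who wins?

Round 1 first-place votes: A 10, B 25, C 0, D 19, E 24. B and E advance.
Runoff: B is ranked above E on 33 ballots, E above B on 45.

E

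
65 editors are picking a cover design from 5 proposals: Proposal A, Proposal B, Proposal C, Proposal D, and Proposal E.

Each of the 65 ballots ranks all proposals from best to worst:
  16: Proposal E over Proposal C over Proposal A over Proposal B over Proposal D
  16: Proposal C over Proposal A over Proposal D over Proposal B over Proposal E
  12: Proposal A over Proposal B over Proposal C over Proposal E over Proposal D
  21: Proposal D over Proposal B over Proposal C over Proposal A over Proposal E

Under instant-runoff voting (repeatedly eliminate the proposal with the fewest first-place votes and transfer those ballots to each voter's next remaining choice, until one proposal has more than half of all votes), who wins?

Proposal C

Round 1: Proposal A 12, Proposal B 0, Proposal C 16, Proposal D 21, Proposal E 16. Proposal B eliminated.
Round 2: Proposal A 12, Proposal C 16, Proposal D 21, Proposal E 16. Proposal A eliminated.
Round 3: Proposal C 28, Proposal D 21, Proposal E 16. Proposal E eliminated.
Round 4: Proposal C 44, Proposal D 21. Proposal C has a majority (≥33).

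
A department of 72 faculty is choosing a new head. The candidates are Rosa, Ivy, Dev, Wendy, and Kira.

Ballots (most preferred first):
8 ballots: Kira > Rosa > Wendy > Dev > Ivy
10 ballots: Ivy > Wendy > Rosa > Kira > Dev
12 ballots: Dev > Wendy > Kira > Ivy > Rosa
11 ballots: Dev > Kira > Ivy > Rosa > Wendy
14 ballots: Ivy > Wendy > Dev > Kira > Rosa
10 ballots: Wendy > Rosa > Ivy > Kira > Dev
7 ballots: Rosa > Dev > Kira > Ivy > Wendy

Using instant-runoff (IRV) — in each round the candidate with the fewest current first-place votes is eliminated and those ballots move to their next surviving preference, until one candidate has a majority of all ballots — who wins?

Dev

Round 1: Rosa 7, Ivy 24, Dev 23, Wendy 10, Kira 8. Rosa eliminated.
Round 2: Ivy 24, Dev 30, Wendy 10, Kira 8. Kira eliminated.
Round 3: Ivy 24, Dev 30, Wendy 18. Wendy eliminated.
Round 4: Ivy 34, Dev 38. Dev has a majority (≥37).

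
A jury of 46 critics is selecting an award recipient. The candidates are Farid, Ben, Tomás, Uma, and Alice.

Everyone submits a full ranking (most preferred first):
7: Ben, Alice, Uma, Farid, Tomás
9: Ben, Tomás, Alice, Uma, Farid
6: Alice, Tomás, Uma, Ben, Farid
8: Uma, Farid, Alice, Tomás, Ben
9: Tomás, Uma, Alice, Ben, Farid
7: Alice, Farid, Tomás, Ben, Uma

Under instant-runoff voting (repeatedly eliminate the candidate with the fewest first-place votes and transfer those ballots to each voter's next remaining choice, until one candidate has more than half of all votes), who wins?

Round 1: Farid 0, Ben 16, Tomás 9, Uma 8, Alice 13. Farid eliminated.
Round 2: Ben 16, Tomás 9, Uma 8, Alice 13. Uma eliminated.
Round 3: Ben 16, Tomás 9, Alice 21. Tomás eliminated.
Round 4: Ben 16, Alice 30. Alice has a majority (≥24).

Alice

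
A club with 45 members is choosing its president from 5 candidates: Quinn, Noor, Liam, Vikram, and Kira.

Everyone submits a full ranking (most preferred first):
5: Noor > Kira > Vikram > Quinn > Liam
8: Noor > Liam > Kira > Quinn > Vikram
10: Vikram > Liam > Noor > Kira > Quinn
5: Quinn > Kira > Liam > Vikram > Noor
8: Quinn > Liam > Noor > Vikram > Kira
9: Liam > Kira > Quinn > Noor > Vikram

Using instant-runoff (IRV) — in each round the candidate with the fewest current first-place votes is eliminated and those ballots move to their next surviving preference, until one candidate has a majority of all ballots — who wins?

Round 1: Quinn 13, Noor 13, Liam 9, Vikram 10, Kira 0. Kira eliminated.
Round 2: Quinn 13, Noor 13, Liam 9, Vikram 10. Liam eliminated.
Round 3: Quinn 22, Noor 13, Vikram 10. Vikram eliminated.
Round 4: Quinn 22, Noor 23. Noor has a majority (≥23).

Noor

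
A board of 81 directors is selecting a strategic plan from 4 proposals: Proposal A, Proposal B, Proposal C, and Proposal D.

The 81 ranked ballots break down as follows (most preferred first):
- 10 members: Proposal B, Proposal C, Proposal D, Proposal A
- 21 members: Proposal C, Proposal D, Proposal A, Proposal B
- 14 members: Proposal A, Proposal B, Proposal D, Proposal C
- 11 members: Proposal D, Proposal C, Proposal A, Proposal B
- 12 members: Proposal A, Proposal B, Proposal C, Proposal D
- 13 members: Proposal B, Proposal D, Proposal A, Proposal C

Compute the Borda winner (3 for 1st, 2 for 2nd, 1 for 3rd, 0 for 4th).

Proposal A: 10×0 + 21×1 + 14×3 + 11×1 + 12×3 + 13×1 = 123
Proposal B: 10×3 + 21×0 + 14×2 + 11×0 + 12×2 + 13×3 = 121
Proposal C: 10×2 + 21×3 + 14×0 + 11×2 + 12×1 + 13×0 = 117
Proposal D: 10×1 + 21×2 + 14×1 + 11×3 + 12×0 + 13×2 = 125

Proposal D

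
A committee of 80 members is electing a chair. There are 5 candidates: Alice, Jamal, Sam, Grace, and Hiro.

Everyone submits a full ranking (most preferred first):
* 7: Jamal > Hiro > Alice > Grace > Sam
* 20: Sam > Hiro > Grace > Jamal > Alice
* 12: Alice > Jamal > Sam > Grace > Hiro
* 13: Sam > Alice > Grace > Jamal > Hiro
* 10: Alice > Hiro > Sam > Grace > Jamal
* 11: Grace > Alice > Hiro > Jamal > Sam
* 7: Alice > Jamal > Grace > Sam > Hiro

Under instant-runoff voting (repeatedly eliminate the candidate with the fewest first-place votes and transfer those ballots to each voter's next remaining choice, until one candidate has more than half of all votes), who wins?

Round 1: Alice 29, Jamal 7, Sam 33, Grace 11, Hiro 0. Hiro eliminated.
Round 2: Alice 29, Jamal 7, Sam 33, Grace 11. Jamal eliminated.
Round 3: Alice 36, Sam 33, Grace 11. Grace eliminated.
Round 4: Alice 47, Sam 33. Alice has a majority (≥41).

Alice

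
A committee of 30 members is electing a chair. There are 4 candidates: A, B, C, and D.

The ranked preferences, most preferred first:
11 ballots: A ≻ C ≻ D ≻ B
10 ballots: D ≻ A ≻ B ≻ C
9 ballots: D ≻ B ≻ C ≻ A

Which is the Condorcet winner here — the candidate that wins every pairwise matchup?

D vs A: 19–11
D vs B: 30–0
D vs C: 19–11
D beats every other candidate.

D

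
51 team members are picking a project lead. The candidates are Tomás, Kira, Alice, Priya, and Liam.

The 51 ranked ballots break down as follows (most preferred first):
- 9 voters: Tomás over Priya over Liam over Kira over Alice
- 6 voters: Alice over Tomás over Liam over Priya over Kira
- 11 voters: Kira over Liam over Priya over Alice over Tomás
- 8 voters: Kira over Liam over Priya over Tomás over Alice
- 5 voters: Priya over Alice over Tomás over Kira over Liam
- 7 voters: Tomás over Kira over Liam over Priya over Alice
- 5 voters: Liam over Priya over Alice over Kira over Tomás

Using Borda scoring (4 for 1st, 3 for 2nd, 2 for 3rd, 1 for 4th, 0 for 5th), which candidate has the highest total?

Tomás: 9×4 + 6×3 + 11×0 + 8×1 + 5×2 + 7×4 + 5×0 = 100
Kira: 9×1 + 6×0 + 11×4 + 8×4 + 5×1 + 7×3 + 5×1 = 116
Alice: 9×0 + 6×4 + 11×1 + 8×0 + 5×3 + 7×0 + 5×2 = 60
Priya: 9×3 + 6×1 + 11×2 + 8×2 + 5×4 + 7×1 + 5×3 = 113
Liam: 9×2 + 6×2 + 11×3 + 8×3 + 5×0 + 7×2 + 5×4 = 121

Liam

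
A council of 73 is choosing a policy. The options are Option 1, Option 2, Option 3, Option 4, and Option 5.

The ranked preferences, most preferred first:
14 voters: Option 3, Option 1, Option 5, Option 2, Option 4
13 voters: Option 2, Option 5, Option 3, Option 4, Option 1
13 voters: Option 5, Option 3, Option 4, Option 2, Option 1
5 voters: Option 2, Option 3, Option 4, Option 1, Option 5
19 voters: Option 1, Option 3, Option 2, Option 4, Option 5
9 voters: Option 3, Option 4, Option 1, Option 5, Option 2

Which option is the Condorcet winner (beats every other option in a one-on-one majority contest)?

Option 3

Option 3 vs Option 1: 54–19
Option 3 vs Option 2: 55–18
Option 3 vs Option 4: 73–0
Option 3 vs Option 5: 47–26
Option 3 beats every other option.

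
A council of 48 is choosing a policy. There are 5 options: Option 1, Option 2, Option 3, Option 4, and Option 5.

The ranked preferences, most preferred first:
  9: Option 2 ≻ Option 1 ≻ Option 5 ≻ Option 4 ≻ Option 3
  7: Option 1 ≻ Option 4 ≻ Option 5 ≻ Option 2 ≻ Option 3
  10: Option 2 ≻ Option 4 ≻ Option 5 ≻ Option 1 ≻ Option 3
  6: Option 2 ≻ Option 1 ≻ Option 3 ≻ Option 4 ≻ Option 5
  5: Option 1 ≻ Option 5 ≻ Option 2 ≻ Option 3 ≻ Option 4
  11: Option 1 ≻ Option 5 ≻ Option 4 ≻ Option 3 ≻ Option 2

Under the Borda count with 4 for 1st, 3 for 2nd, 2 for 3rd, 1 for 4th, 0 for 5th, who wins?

Option 1: 9×3 + 7×4 + 10×1 + 6×3 + 5×4 + 11×4 = 147
Option 2: 9×4 + 7×1 + 10×4 + 6×4 + 5×2 + 11×0 = 117
Option 3: 9×0 + 7×0 + 10×0 + 6×2 + 5×1 + 11×1 = 28
Option 4: 9×1 + 7×3 + 10×3 + 6×1 + 5×0 + 11×2 = 88
Option 5: 9×2 + 7×2 + 10×2 + 6×0 + 5×3 + 11×3 = 100

Option 1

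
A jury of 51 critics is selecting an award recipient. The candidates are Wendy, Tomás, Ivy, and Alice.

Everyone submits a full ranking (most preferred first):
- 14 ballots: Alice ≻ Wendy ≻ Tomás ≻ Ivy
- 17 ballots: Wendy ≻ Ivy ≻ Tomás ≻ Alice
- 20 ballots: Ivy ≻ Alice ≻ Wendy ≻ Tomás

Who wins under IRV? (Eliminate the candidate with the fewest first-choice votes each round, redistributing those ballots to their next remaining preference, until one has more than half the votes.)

Wendy

Round 1: Wendy 17, Tomás 0, Ivy 20, Alice 14. Tomás eliminated.
Round 2: Wendy 17, Ivy 20, Alice 14. Alice eliminated.
Round 3: Wendy 31, Ivy 20. Wendy has a majority (≥26).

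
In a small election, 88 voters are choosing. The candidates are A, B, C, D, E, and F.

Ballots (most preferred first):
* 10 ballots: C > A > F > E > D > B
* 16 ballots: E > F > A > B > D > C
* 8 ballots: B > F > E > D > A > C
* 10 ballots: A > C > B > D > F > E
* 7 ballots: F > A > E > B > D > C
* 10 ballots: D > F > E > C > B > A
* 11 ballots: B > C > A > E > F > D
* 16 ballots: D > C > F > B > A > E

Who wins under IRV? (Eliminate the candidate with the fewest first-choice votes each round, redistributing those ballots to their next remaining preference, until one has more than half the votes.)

Round 1: A 10, B 19, C 10, D 26, E 16, F 7. F eliminated.
Round 2: A 17, B 19, C 10, D 26, E 16. C eliminated.
Round 3: A 27, B 19, D 26, E 16. E eliminated.
Round 4: A 43, B 19, D 26. B eliminated.
Round 5: A 54, D 34. A has a majority (≥45).

A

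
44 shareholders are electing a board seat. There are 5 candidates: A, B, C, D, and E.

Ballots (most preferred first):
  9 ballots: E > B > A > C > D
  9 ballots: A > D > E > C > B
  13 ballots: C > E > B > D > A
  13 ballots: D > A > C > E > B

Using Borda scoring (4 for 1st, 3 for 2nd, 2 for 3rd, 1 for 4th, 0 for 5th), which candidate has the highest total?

A: 9×2 + 9×4 + 13×0 + 13×3 = 93
B: 9×3 + 9×0 + 13×2 + 13×0 = 53
C: 9×1 + 9×1 + 13×4 + 13×2 = 96
D: 9×0 + 9×3 + 13×1 + 13×4 = 92
E: 9×4 + 9×2 + 13×3 + 13×1 = 106

E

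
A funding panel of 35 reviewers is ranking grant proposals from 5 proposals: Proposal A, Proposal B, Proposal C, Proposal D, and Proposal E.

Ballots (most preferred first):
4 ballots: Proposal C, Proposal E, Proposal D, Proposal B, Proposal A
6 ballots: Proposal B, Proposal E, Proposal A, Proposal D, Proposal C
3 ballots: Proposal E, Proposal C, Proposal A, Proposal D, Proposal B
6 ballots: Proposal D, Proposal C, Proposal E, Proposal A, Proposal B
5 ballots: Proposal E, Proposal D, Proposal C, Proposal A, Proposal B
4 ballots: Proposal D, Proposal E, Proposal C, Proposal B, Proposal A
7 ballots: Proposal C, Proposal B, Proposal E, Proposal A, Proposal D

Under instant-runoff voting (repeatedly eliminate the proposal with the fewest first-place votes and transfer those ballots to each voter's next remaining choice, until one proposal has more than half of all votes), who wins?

Proposal E

Round 1: Proposal A 0, Proposal B 6, Proposal C 11, Proposal D 10, Proposal E 8. Proposal A eliminated.
Round 2: Proposal B 6, Proposal C 11, Proposal D 10, Proposal E 8. Proposal B eliminated.
Round 3: Proposal C 11, Proposal D 10, Proposal E 14. Proposal D eliminated.
Round 4: Proposal C 17, Proposal E 18. Proposal E has a majority (≥18).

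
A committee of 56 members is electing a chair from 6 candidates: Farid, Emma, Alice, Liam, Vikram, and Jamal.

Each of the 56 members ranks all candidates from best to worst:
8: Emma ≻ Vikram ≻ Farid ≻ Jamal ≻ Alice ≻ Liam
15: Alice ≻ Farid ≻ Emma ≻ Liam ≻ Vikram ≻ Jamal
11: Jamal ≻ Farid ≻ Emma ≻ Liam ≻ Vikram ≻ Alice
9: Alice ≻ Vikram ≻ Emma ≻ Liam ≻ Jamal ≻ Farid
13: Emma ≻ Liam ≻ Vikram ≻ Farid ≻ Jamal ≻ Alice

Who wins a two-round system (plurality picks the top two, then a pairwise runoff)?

Emma

Round 1 first-place votes: Farid 0, Emma 21, Alice 24, Liam 0, Vikram 0, Jamal 11. Alice and Emma advance.
Runoff: Alice is ranked above Emma on 24 ballots, Emma above Alice on 32.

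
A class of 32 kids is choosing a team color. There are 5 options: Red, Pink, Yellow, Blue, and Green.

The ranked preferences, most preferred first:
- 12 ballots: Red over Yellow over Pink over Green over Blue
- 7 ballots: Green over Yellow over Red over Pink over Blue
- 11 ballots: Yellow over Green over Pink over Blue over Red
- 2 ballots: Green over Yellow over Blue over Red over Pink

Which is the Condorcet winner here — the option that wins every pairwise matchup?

Yellow

Yellow vs Red: 20–12
Yellow vs Pink: 32–0
Yellow vs Blue: 32–0
Yellow vs Green: 23–9
Yellow beats every other option.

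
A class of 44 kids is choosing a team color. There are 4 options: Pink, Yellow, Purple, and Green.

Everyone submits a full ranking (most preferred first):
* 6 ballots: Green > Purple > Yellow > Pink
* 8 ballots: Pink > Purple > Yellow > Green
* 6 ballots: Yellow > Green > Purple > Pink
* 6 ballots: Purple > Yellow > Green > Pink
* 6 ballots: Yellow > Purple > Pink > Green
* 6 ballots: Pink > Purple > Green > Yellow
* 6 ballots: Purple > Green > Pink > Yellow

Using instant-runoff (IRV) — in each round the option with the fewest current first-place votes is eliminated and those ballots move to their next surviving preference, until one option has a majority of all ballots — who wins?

Round 1: Pink 14, Yellow 12, Purple 12, Green 6. Green eliminated.
Round 2: Pink 14, Yellow 12, Purple 18. Yellow eliminated.
Round 3: Pink 14, Purple 30. Purple has a majority (≥23).

Purple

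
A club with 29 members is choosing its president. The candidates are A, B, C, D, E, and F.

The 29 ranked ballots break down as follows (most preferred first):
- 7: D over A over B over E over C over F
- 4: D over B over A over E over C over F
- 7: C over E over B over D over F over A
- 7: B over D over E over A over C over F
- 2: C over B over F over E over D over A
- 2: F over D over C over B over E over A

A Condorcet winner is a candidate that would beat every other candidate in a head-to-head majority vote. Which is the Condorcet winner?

B vs A: 22–7
B vs C: 18–11
B vs D: 16–13
B vs E: 22–7
B vs F: 27–2
B beats every other candidate.

B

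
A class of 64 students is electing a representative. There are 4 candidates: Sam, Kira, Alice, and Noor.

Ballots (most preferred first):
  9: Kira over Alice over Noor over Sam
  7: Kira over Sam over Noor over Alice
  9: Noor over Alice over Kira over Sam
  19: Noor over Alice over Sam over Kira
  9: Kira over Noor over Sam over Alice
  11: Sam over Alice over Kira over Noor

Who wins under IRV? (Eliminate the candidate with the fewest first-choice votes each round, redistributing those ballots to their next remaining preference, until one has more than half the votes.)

Round 1: Sam 11, Kira 25, Alice 0, Noor 28. Alice eliminated.
Round 2: Sam 11, Kira 25, Noor 28. Sam eliminated.
Round 3: Kira 36, Noor 28. Kira has a majority (≥33).

Kira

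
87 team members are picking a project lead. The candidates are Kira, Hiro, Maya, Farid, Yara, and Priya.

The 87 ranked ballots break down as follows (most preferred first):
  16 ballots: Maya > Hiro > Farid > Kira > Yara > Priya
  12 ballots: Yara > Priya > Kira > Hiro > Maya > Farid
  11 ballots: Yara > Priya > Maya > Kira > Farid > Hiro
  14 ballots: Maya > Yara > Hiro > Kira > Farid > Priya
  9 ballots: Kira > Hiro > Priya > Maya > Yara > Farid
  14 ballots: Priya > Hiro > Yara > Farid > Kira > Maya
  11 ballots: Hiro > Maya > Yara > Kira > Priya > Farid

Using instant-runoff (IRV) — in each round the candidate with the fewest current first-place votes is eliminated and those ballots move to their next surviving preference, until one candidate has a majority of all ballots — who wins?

Round 1: Kira 9, Hiro 11, Maya 30, Farid 0, Yara 23, Priya 14. Farid eliminated.
Round 2: Kira 9, Hiro 11, Maya 30, Yara 23, Priya 14. Kira eliminated.
Round 3: Hiro 20, Maya 30, Yara 23, Priya 14. Priya eliminated.
Round 4: Hiro 34, Maya 30, Yara 23. Yara eliminated.
Round 5: Hiro 46, Maya 41. Hiro has a majority (≥44).

Hiro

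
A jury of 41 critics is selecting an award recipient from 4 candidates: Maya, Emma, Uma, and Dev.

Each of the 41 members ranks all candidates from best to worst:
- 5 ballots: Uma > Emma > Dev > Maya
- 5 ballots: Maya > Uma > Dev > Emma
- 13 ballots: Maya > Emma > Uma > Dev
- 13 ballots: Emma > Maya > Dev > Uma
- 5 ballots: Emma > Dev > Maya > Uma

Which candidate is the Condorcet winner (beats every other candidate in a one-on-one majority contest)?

Emma vs Maya: 23–18
Emma vs Uma: 31–10
Emma vs Dev: 36–5
Emma beats every other candidate.

Emma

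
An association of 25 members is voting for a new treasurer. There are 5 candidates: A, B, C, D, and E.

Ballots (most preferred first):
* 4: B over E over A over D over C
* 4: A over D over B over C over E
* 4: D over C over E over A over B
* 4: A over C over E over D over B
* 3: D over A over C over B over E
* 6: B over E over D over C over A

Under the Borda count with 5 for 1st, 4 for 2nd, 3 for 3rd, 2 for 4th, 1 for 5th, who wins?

D

A: 4×3 + 4×5 + 4×2 + 4×5 + 3×4 + 6×1 = 78
B: 4×5 + 4×3 + 4×1 + 4×1 + 3×2 + 6×5 = 76
C: 4×1 + 4×2 + 4×4 + 4×4 + 3×3 + 6×2 = 65
D: 4×2 + 4×4 + 4×5 + 4×2 + 3×5 + 6×3 = 85
E: 4×4 + 4×1 + 4×3 + 4×3 + 3×1 + 6×4 = 71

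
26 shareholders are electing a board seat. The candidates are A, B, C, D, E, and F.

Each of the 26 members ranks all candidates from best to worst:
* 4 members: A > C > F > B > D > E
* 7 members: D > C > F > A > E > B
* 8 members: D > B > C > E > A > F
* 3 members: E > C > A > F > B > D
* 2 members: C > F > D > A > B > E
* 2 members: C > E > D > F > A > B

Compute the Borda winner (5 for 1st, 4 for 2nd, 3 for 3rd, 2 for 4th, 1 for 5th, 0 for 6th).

C

A: 4×5 + 7×2 + 8×1 + 3×3 + 2×2 + 2×1 = 57
B: 4×2 + 7×0 + 8×4 + 3×1 + 2×1 + 2×0 = 45
C: 4×4 + 7×4 + 8×3 + 3×4 + 2×5 + 2×5 = 100
D: 4×1 + 7×5 + 8×5 + 3×0 + 2×3 + 2×3 = 91
E: 4×0 + 7×1 + 8×2 + 3×5 + 2×0 + 2×4 = 46
F: 4×3 + 7×3 + 8×0 + 3×2 + 2×4 + 2×2 = 51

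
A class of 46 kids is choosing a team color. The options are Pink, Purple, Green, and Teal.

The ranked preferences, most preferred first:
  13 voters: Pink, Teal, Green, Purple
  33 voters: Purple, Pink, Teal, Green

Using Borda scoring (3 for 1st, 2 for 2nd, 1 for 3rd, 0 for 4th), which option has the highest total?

Pink: 13×3 + 33×2 = 105
Purple: 13×0 + 33×3 = 99
Green: 13×1 + 33×0 = 13
Teal: 13×2 + 33×1 = 59

Pink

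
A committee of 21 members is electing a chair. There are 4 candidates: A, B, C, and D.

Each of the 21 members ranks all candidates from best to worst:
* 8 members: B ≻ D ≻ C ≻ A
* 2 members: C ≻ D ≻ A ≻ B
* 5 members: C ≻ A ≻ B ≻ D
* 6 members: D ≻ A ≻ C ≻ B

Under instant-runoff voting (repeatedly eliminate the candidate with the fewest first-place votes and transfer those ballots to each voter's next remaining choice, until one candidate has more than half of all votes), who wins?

C

Round 1: A 0, B 8, C 7, D 6. A eliminated.
Round 2: B 8, C 7, D 6. D eliminated.
Round 3: B 8, C 13. C has a majority (≥11).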